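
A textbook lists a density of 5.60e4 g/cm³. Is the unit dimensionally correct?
Yes

density has SI base units: kg / m^3
g/cm³ reduces to the same SI base units, so it is a valid unit for density.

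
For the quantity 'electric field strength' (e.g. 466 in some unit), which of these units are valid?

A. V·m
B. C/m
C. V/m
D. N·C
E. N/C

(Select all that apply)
C, E

electric field strength has SI base units: kg * m / (A * s^3)

Checking each option against kg * m / (A * s^3):
  A. V·m: ✗ does not match
  B. C/m: ✗ does not match
  C. V/m: ✓ matches
  D. N·C: ✗ does not match
  E. N/C: ✓ matches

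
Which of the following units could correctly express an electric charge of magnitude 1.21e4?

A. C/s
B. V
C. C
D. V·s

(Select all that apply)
C

electric charge has SI base units: A * s

Checking each option against A * s:
  A. C/s: ✗ does not match
  B. V: ✗ does not match
  C. C: ✓ matches
  D. V·s: ✗ does not match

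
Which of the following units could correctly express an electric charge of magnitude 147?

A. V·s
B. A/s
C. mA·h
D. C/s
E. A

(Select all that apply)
C

electric charge has SI base units: A * s

Checking each option against A * s:
  A. V·s: ✗ does not match
  B. A/s: ✗ does not match
  C. mA·h: ✓ matches
  D. C/s: ✗ does not match
  E. A: ✗ does not match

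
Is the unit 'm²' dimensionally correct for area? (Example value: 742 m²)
Yes

area has SI base units: m^2
m² reduces to the same SI base units, so it is a valid unit for area.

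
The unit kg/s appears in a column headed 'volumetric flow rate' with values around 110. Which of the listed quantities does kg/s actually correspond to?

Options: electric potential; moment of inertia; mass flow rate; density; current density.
mass flow rate

volumetric flow rate should have units dimensionally equivalent to m^3 / s (e.g. m³/s).
The given unit 'kg/s' reduces to kg / s. Of the listed options, that is the dimensionality of mass flow rate.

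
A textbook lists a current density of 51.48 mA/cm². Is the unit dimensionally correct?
Yes

current density has SI base units: A / m^2
mA/cm² reduces to the same SI base units, so it is a valid unit for current density.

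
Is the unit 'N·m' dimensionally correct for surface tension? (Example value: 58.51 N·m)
No

surface tension has SI base units: kg / s^2
N·m does NOT reduce to kg / s^2; a valid unit for surface tension would be e.g. N/m.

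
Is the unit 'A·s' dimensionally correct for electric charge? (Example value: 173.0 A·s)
Yes

electric charge has SI base units: A * s
A·s reduces to the same SI base units, so it is a valid unit for electric charge.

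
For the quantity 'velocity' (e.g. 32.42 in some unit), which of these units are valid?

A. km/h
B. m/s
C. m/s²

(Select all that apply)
A, B

velocity has SI base units: m / s

Checking each option against m / s:
  A. km/h: ✓ matches
  B. m/s: ✓ matches
  C. m/s²: ✗ does not match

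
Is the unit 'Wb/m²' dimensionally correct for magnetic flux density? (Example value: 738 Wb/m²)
Yes

magnetic flux density has SI base units: kg / (A * s^2)
Wb/m² reduces to the same SI base units, so it is a valid unit for magnetic flux density.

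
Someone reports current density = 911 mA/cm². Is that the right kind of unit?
Yes

current density has SI base units: A / m^2
mA/cm² reduces to the same SI base units, so it is a valid unit for current density.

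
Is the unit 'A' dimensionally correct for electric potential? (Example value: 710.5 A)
No

electric potential has SI base units: kg * m^2 / (A * s^3)
A does NOT reduce to kg * m^2 / (A * s^3); a valid unit for electric potential would be e.g. V.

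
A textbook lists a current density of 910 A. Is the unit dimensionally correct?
No

current density has SI base units: A / m^2
A does NOT reduce to A / m^2; a valid unit for current density would be e.g. A/m².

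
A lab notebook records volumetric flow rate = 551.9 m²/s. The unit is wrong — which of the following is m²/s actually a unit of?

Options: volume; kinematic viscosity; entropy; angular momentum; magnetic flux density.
kinematic viscosity

volumetric flow rate should have units dimensionally equivalent to m^3 / s (e.g. m³/s).
The given unit 'm²/s' reduces to m^2 / s. Of the listed options, that is the dimensionality of kinematic viscosity.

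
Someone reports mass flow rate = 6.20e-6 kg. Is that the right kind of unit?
No

mass flow rate has SI base units: kg / s
kg does NOT reduce to kg / s; a valid unit for mass flow rate would be e.g. kg/s.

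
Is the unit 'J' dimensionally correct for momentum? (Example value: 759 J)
No

momentum has SI base units: kg * m / s
J does NOT reduce to kg * m / s; a valid unit for momentum would be e.g. kg·m/s.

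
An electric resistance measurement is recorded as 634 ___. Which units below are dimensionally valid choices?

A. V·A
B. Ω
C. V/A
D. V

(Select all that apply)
B, C

electric resistance has SI base units: kg * m^2 / (A^2 * s^3)

Checking each option against kg * m^2 / (A^2 * s^3):
  A. V·A: ✗ does not match
  B. Ω: ✓ matches
  C. V/A: ✓ matches
  D. V: ✗ does not match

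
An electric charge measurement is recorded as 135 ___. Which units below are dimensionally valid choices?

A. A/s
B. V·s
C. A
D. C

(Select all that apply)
D

electric charge has SI base units: A * s

Checking each option against A * s:
  A. A/s: ✗ does not match
  B. V·s: ✗ does not match
  C. A: ✗ does not match
  D. C: ✓ matches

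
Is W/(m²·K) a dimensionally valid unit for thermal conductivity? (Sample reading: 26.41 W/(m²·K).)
No

thermal conductivity has SI base units: kg * m / (s^3 * K)
W/(m²·K) does NOT reduce to kg * m / (s^3 * K); a valid unit for thermal conductivity would be e.g. W/(m·K).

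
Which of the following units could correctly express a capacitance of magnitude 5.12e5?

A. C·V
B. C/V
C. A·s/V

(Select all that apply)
B, C

capacitance has SI base units: A^2 * s^4 / (kg * m^2)

Checking each option against A^2 * s^4 / (kg * m^2):
  A. C·V: ✗ does not match
  B. C/V: ✓ matches
  C. A·s/V: ✓ matches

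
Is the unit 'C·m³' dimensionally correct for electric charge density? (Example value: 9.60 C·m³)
No

electric charge density has SI base units: A * s / m^3
C·m³ does NOT reduce to A * s / m^3; a valid unit for electric charge density would be e.g. C/m³.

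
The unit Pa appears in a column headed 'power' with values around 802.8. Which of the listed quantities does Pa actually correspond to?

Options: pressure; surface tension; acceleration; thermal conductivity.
pressure

power should have units dimensionally equivalent to kg * m^2 / s^3 (e.g. W).
The given unit 'Pa' reduces to kg / (m * s^2). Of the listed options, that is the dimensionality of pressure.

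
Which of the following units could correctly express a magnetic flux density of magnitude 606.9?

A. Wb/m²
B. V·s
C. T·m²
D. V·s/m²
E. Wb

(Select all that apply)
A, D

magnetic flux density has SI base units: kg / (A * s^2)

Checking each option against kg / (A * s^2):
  A. Wb/m²: ✓ matches
  B. V·s: ✗ does not match
  C. T·m²: ✗ does not match
  D. V·s/m²: ✓ matches
  E. Wb: ✗ does not match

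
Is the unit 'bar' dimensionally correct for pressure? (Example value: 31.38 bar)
Yes

pressure has SI base units: kg / (m * s^2)
bar reduces to the same SI base units, so it is a valid unit for pressure.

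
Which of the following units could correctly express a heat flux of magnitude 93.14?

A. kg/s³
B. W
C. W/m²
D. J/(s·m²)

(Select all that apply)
A, C, D

heat flux has SI base units: kg / s^3

Checking each option against kg / s^3:
  A. kg/s³: ✓ matches
  B. W: ✗ does not match
  C. W/m²: ✓ matches
  D. J/(s·m²): ✓ matches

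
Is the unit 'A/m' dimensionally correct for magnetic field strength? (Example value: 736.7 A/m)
Yes

magnetic field strength has SI base units: A / m
A/m reduces to the same SI base units, so it is a valid unit for magnetic field strength.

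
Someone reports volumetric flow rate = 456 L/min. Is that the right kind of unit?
Yes

volumetric flow rate has SI base units: m^3 / s
L/min reduces to the same SI base units, so it is a valid unit for volumetric flow rate.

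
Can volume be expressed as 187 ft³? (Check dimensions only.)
Yes

volume has SI base units: m^3
ft³ reduces to the same SI base units, so it is a valid unit for volume.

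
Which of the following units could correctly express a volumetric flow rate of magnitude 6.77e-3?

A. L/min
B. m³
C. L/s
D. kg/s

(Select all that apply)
A, C

volumetric flow rate has SI base units: m^3 / s

Checking each option against m^3 / s:
  A. L/min: ✓ matches
  B. m³: ✗ does not match
  C. L/s: ✓ matches
  D. kg/s: ✗ does not match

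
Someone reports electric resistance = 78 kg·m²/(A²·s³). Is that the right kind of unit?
Yes

electric resistance has SI base units: kg * m^2 / (A^2 * s^3)
kg·m²/(A²·s³) reduces to the same SI base units, so it is a valid unit for electric resistance.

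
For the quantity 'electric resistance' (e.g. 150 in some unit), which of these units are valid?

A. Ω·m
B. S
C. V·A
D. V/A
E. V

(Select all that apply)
D

electric resistance has SI base units: kg * m^2 / (A^2 * s^3)

Checking each option against kg * m^2 / (A^2 * s^3):
  A. Ω·m: ✗ does not match
  B. S: ✗ does not match
  C. V·A: ✗ does not match
  D. V/A: ✓ matches
  E. V: ✗ does not match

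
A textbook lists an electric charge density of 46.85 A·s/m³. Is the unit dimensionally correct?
Yes

electric charge density has SI base units: A * s / m^3
A·s/m³ reduces to the same SI base units, so it is a valid unit for electric charge density.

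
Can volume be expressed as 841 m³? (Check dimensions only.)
Yes

volume has SI base units: m^3
m³ reduces to the same SI base units, so it is a valid unit for volume.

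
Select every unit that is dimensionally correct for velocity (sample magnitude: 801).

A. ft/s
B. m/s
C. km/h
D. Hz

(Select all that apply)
A, B, C

velocity has SI base units: m / s

Checking each option against m / s:
  A. ft/s: ✓ matches
  B. m/s: ✓ matches
  C. km/h: ✓ matches
  D. Hz: ✗ does not match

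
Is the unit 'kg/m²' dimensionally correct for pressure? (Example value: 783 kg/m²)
No

pressure has SI base units: kg / (m * s^2)
kg/m² does NOT reduce to kg / (m * s^2); a valid unit for pressure would be e.g. Pa.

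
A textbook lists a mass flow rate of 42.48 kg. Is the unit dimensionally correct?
No

mass flow rate has SI base units: kg / s
kg does NOT reduce to kg / s; a valid unit for mass flow rate would be e.g. kg/s.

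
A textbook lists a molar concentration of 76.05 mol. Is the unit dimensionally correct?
No

molar concentration has SI base units: mol / m^3
mol does NOT reduce to mol / m^3; a valid unit for molar concentration would be e.g. mol/m³.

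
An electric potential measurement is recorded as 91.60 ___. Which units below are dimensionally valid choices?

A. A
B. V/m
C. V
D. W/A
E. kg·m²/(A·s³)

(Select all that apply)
C, D, E

electric potential has SI base units: kg * m^2 / (A * s^3)

Checking each option against kg * m^2 / (A * s^3):
  A. A: ✗ does not match
  B. V/m: ✗ does not match
  C. V: ✓ matches
  D. W/A: ✓ matches
  E. kg·m²/(A·s³): ✓ matches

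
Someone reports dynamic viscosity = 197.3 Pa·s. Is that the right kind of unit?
Yes

dynamic viscosity has SI base units: kg / (m * s)
Pa·s reduces to the same SI base units, so it is a valid unit for dynamic viscosity.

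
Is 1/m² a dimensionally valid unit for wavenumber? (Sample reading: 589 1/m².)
No

wavenumber has SI base units: 1 / m
1/m² does NOT reduce to 1 / m; a valid unit for wavenumber would be e.g. 1/m.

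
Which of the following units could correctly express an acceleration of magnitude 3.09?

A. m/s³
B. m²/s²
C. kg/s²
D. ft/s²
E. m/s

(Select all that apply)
D

acceleration has SI base units: m / s^2

Checking each option against m / s^2:
  A. m/s³: ✗ does not match
  B. m²/s²: ✗ does not match
  C. kg/s²: ✗ does not match
  D. ft/s²: ✓ matches
  E. m/s: ✗ does not match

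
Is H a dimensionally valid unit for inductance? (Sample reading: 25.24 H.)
Yes

inductance has SI base units: kg * m^2 / (A^2 * s^2)
H reduces to the same SI base units, so it is a valid unit for inductance.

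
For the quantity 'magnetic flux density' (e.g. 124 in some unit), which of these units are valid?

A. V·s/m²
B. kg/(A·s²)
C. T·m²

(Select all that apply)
A, B

magnetic flux density has SI base units: kg / (A * s^2)

Checking each option against kg / (A * s^2):
  A. V·s/m²: ✓ matches
  B. kg/(A·s²): ✓ matches
  C. T·m²: ✗ does not match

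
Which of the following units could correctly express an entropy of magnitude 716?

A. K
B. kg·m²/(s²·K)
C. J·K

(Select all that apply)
B

entropy has SI base units: kg * m^2 / (s^2 * K)

Checking each option against kg * m^2 / (s^2 * K):
  A. K: ✗ does not match
  B. kg·m²/(s²·K): ✓ matches
  C. J·K: ✗ does not match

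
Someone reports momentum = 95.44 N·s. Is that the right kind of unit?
Yes

momentum has SI base units: kg * m / s
N·s reduces to the same SI base units, so it is a valid unit for momentum.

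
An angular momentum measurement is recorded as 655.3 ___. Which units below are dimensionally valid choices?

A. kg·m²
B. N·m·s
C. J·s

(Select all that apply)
B, C

angular momentum has SI base units: kg * m^2 / s

Checking each option against kg * m^2 / s:
  A. kg·m²: ✗ does not match
  B. N·m·s: ✓ matches
  C. J·s: ✓ matches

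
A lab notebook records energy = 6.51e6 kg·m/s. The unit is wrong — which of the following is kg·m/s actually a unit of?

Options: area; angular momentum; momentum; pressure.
momentum

energy should have units dimensionally equivalent to kg * m^2 / s^2 (e.g. J).
The given unit 'kg·m/s' reduces to kg * m / s. Of the listed options, that is the dimensionality of momentum.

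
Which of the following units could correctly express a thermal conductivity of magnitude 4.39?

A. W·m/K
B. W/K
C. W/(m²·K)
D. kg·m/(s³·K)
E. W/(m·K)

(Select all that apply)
D, E

thermal conductivity has SI base units: kg * m / (s^3 * K)

Checking each option against kg * m / (s^3 * K):
  A. W·m/K: ✗ does not match
  B. W/K: ✗ does not match
  C. W/(m²·K): ✗ does not match
  D. kg·m/(s³·K): ✓ matches
  E. W/(m·K): ✓ matches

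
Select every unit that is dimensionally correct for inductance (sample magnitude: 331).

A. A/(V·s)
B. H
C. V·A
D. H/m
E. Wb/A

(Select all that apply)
B, E

inductance has SI base units: kg * m^2 / (A^2 * s^2)

Checking each option against kg * m^2 / (A^2 * s^2):
  A. A/(V·s): ✗ does not match
  B. H: ✓ matches
  C. V·A: ✗ does not match
  D. H/m: ✗ does not match
  E. Wb/A: ✓ matches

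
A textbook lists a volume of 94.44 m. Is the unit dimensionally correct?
No

volume has SI base units: m^3
m does NOT reduce to m^3; a valid unit for volume would be e.g. m³.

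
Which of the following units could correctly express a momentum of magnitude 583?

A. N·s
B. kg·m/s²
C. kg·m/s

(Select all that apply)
A, C

momentum has SI base units: kg * m / s

Checking each option against kg * m / s:
  A. N·s: ✓ matches
  B. kg·m/s²: ✗ does not match
  C. kg·m/s: ✓ matches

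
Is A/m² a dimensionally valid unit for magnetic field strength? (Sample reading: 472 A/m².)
No

magnetic field strength has SI base units: A / m
A/m² does NOT reduce to A / m; a valid unit for magnetic field strength would be e.g. A/m.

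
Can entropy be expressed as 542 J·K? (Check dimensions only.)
No

entropy has SI base units: kg * m^2 / (s^2 * K)
J·K does NOT reduce to kg * m^2 / (s^2 * K); a valid unit for entropy would be e.g. J/K.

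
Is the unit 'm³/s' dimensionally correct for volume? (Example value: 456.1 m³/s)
No

volume has SI base units: m^3
m³/s does NOT reduce to m^3; a valid unit for volume would be e.g. m³.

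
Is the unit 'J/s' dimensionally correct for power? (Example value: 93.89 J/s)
Yes

power has SI base units: kg * m^2 / s^3
J/s reduces to the same SI base units, so it is a valid unit for power.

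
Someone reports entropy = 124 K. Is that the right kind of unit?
No

entropy has SI base units: kg * m^2 / (s^2 * K)
K does NOT reduce to kg * m^2 / (s^2 * K); a valid unit for entropy would be e.g. J/K.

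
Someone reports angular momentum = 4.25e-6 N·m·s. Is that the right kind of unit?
Yes

angular momentum has SI base units: kg * m^2 / s
N·m·s reduces to the same SI base units, so it is a valid unit for angular momentum.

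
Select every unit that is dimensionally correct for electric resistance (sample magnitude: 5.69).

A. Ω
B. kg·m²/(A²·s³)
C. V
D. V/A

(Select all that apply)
A, B, D

electric resistance has SI base units: kg * m^2 / (A^2 * s^3)

Checking each option against kg * m^2 / (A^2 * s^3):
  A. Ω: ✓ matches
  B. kg·m²/(A²·s³): ✓ matches
  C. V: ✗ does not match
  D. V/A: ✓ matches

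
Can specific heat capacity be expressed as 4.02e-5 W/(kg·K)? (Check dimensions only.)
No

specific heat capacity has SI base units: m^2 / (s^2 * K)
W/(kg·K) does NOT reduce to m^2 / (s^2 * K); a valid unit for specific heat capacity would be e.g. J/(kg·K).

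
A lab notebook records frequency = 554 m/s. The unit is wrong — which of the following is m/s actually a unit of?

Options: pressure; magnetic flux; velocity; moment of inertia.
velocity

frequency should have units dimensionally equivalent to 1 / s (e.g. Hz).
The given unit 'm/s' reduces to m / s. Of the listed options, that is the dimensionality of velocity.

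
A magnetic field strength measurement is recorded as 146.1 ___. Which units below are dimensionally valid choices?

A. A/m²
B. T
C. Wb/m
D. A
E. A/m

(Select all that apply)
E

magnetic field strength has SI base units: A / m

Checking each option against A / m:
  A. A/m²: ✗ does not match
  B. T: ✗ does not match
  C. Wb/m: ✗ does not match
  D. A: ✗ does not match
  E. A/m: ✓ matches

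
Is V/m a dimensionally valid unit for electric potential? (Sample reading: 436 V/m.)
No

electric potential has SI base units: kg * m^2 / (A * s^3)
V/m does NOT reduce to kg * m^2 / (A * s^3); a valid unit for electric potential would be e.g. V.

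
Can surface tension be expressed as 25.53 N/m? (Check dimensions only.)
Yes

surface tension has SI base units: kg / s^2
N/m reduces to the same SI base units, so it is a valid unit for surface tension.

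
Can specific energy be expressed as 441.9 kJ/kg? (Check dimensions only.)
Yes

specific energy has SI base units: m^2 / s^2
kJ/kg reduces to the same SI base units, so it is a valid unit for specific energy.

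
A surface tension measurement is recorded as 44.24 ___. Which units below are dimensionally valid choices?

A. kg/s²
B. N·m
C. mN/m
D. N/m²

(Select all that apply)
A, C

surface tension has SI base units: kg / s^2

Checking each option against kg / s^2:
  A. kg/s²: ✓ matches
  B. N·m: ✗ does not match
  C. mN/m: ✓ matches
  D. N/m²: ✗ does not match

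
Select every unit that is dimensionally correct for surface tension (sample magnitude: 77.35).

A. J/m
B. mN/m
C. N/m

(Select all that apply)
B, C

surface tension has SI base units: kg / s^2

Checking each option against kg / s^2:
  A. J/m: ✗ does not match
  B. mN/m: ✓ matches
  C. N/m: ✓ matches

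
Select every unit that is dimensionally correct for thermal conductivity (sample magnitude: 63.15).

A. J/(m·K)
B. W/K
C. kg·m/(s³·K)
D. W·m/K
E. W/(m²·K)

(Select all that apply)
C

thermal conductivity has SI base units: kg * m / (s^3 * K)

Checking each option against kg * m / (s^3 * K):
  A. J/(m·K): ✗ does not match
  B. W/K: ✗ does not match
  C. kg·m/(s³·K): ✓ matches
  D. W·m/K: ✗ does not match
  E. W/(m²·K): ✗ does not match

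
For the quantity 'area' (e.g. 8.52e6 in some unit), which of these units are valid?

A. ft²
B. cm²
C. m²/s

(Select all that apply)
A, B

area has SI base units: m^2

Checking each option against m^2:
  A. ft²: ✓ matches
  B. cm²: ✓ matches
  C. m²/s: ✗ does not match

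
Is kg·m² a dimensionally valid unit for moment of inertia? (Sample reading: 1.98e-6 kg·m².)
Yes

moment of inertia has SI base units: kg * m^2
kg·m² reduces to the same SI base units, so it is a valid unit for moment of inertia.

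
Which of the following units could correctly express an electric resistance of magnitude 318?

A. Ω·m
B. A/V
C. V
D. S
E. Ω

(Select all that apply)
E

electric resistance has SI base units: kg * m^2 / (A^2 * s^3)

Checking each option against kg * m^2 / (A^2 * s^3):
  A. Ω·m: ✗ does not match
  B. A/V: ✗ does not match
  C. V: ✗ does not match
  D. S: ✗ does not match
  E. Ω: ✓ matches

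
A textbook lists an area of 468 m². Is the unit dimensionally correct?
Yes

area has SI base units: m^2
m² reduces to the same SI base units, so it is a valid unit for area.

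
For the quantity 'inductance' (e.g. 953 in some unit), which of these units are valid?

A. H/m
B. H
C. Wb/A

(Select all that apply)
B, C

inductance has SI base units: kg * m^2 / (A^2 * s^2)

Checking each option against kg * m^2 / (A^2 * s^2):
  A. H/m: ✗ does not match
  B. H: ✓ matches
  C. Wb/A: ✓ matches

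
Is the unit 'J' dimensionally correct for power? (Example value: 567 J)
No

power has SI base units: kg * m^2 / s^3
J does NOT reduce to kg * m^2 / s^3; a valid unit for power would be e.g. W.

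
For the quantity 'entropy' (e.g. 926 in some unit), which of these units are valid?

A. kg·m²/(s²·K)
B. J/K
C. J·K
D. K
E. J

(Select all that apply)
A, B

entropy has SI base units: kg * m^2 / (s^2 * K)

Checking each option against kg * m^2 / (s^2 * K):
  A. kg·m²/(s²·K): ✓ matches
  B. J/K: ✓ matches
  C. J·K: ✗ does not match
  D. K: ✗ does not match
  E. J: ✗ does not match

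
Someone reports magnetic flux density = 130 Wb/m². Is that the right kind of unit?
Yes

magnetic flux density has SI base units: kg / (A * s^2)
Wb/m² reduces to the same SI base units, so it is a valid unit for magnetic flux density.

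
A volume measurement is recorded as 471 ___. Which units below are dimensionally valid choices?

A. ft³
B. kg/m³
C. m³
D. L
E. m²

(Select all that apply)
A, C, D

volume has SI base units: m^3

Checking each option against m^3:
  A. ft³: ✓ matches
  B. kg/m³: ✗ does not match
  C. m³: ✓ matches
  D. L: ✓ matches
  E. m²: ✗ does not match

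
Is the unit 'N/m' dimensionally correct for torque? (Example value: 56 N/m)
No

torque has SI base units: kg * m^2 / s^2
N/m does NOT reduce to kg * m^2 / s^2; a valid unit for torque would be e.g. N·m.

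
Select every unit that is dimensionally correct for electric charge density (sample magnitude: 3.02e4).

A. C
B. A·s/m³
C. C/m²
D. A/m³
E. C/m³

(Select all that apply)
B, E

electric charge density has SI base units: A * s / m^3

Checking each option against A * s / m^3:
  A. C: ✗ does not match
  B. A·s/m³: ✓ matches
  C. C/m²: ✗ does not match
  D. A/m³: ✗ does not match
  E. C/m³: ✓ matches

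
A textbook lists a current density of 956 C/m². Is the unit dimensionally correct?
No

current density has SI base units: A / m^2
C/m² does NOT reduce to A / m^2; a valid unit for current density would be e.g. A/m².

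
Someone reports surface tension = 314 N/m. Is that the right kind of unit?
Yes

surface tension has SI base units: kg / s^2
N/m reduces to the same SI base units, so it is a valid unit for surface tension.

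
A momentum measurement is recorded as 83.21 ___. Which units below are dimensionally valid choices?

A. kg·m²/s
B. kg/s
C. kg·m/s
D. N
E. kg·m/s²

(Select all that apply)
C

momentum has SI base units: kg * m / s

Checking each option against kg * m / s:
  A. kg·m²/s: ✗ does not match
  B. kg/s: ✗ does not match
  C. kg·m/s: ✓ matches
  D. N: ✗ does not match
  E. kg·m/s²: ✗ does not match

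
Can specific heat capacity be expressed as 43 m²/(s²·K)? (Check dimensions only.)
Yes

specific heat capacity has SI base units: m^2 / (s^2 * K)
m²/(s²·K) reduces to the same SI base units, so it is a valid unit for specific heat capacity.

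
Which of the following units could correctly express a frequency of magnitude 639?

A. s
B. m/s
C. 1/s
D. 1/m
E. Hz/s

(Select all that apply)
C

frequency has SI base units: 1 / s

Checking each option against 1 / s:
  A. s: ✗ does not match
  B. m/s: ✗ does not match
  C. 1/s: ✓ matches
  D. 1/m: ✗ does not match
  E. Hz/s: ✗ does not match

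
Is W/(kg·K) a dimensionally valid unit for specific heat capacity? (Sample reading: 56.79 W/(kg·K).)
No

specific heat capacity has SI base units: m^2 / (s^2 * K)
W/(kg·K) does NOT reduce to m^2 / (s^2 * K); a valid unit for specific heat capacity would be e.g. J/(kg·K).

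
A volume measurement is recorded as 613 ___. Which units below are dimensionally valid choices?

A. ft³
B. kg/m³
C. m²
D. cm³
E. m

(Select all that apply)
A, D

volume has SI base units: m^3

Checking each option against m^3:
  A. ft³: ✓ matches
  B. kg/m³: ✗ does not match
  C. m²: ✗ does not match
  D. cm³: ✓ matches
  E. m: ✗ does not match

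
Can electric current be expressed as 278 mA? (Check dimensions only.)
Yes

electric current has SI base units: A
mA reduces to the same SI base units, so it is a valid unit for electric current.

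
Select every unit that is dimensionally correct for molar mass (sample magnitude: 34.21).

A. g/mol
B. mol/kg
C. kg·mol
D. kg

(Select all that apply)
A

molar mass has SI base units: kg / mol

Checking each option against kg / mol:
  A. g/mol: ✓ matches
  B. mol/kg: ✗ does not match
  C. kg·mol: ✗ does not match
  D. kg: ✗ does not match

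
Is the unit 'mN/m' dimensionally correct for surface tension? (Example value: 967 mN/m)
Yes

surface tension has SI base units: kg / s^2
mN/m reduces to the same SI base units, so it is a valid unit for surface tension.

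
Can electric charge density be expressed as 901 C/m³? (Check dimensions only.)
Yes

electric charge density has SI base units: A * s / m^3
C/m³ reduces to the same SI base units, so it is a valid unit for electric charge density.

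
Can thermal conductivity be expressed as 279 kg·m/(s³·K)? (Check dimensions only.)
Yes

thermal conductivity has SI base units: kg * m / (s^3 * K)
kg·m/(s³·K) reduces to the same SI base units, so it is a valid unit for thermal conductivity.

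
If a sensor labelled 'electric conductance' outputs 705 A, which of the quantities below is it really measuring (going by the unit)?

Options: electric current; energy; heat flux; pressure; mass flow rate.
electric current

electric conductance should have units dimensionally equivalent to A^2 * s^3 / (kg * m^2) (e.g. S).
The given unit 'A' reduces to A. Of the listed options, that is the dimensionality of electric current.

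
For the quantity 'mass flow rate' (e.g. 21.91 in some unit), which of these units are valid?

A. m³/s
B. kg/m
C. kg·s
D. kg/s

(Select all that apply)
D

mass flow rate has SI base units: kg / s

Checking each option against kg / s:
  A. m³/s: ✗ does not match
  B. kg/m: ✗ does not match
  C. kg·s: ✗ does not match
  D. kg/s: ✓ matches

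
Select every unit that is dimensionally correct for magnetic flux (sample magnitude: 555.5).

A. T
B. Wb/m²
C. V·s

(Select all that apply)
C

magnetic flux has SI base units: kg * m^2 / (A * s^2)

Checking each option against kg * m^2 / (A * s^2):
  A. T: ✗ does not match
  B. Wb/m²: ✗ does not match
  C. V·s: ✓ matches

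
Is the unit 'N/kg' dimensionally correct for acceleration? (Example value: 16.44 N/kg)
Yes

acceleration has SI base units: m / s^2
N/kg reduces to the same SI base units, so it is a valid unit for acceleration.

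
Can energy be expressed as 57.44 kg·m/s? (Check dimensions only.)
No

energy has SI base units: kg * m^2 / s^2
kg·m/s does NOT reduce to kg * m^2 / s^2; a valid unit for energy would be e.g. J.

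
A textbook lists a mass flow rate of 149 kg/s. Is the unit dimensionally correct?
Yes

mass flow rate has SI base units: kg / s
kg/s reduces to the same SI base units, so it is a valid unit for mass flow rate.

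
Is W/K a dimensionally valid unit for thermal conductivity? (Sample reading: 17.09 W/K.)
No

thermal conductivity has SI base units: kg * m / (s^3 * K)
W/K does NOT reduce to kg * m / (s^3 * K); a valid unit for thermal conductivity would be e.g. W/(m·K).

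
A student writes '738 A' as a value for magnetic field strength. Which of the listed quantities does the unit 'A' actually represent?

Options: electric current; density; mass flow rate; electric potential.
electric current

magnetic field strength should have units dimensionally equivalent to A / m (e.g. A/m).
The given unit 'A' reduces to A. Of the listed options, that is the dimensionality of electric current.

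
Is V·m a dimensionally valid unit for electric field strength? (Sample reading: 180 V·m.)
No

electric field strength has SI base units: kg * m / (A * s^3)
V·m does NOT reduce to kg * m / (A * s^3); a valid unit for electric field strength would be e.g. V/m.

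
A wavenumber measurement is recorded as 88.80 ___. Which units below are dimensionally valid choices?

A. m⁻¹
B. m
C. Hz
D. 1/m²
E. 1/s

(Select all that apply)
A

wavenumber has SI base units: 1 / m

Checking each option against 1 / m:
  A. m⁻¹: ✓ matches
  B. m: ✗ does not match
  C. Hz: ✗ does not match
  D. 1/m²: ✗ does not match
  E. 1/s: ✗ does not match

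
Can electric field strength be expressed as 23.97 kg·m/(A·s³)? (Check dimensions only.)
Yes

electric field strength has SI base units: kg * m / (A * s^3)
kg·m/(A·s³) reduces to the same SI base units, so it is a valid unit for electric field strength.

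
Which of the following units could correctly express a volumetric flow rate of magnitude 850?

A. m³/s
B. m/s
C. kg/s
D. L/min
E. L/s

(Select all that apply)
A, D, E

volumetric flow rate has SI base units: m^3 / s

Checking each option against m^3 / s:
  A. m³/s: ✓ matches
  B. m/s: ✗ does not match
  C. kg/s: ✗ does not match
  D. L/min: ✓ matches
  E. L/s: ✓ matches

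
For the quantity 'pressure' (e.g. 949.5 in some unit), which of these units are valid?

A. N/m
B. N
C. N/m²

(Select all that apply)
C

pressure has SI base units: kg / (m * s^2)

Checking each option against kg / (m * s^2):
  A. N/m: ✗ does not match
  B. N: ✗ does not match
  C. N/m²: ✓ matches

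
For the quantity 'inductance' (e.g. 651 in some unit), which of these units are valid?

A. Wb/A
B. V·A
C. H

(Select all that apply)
A, C

inductance has SI base units: kg * m^2 / (A^2 * s^2)

Checking each option against kg * m^2 / (A^2 * s^2):
  A. Wb/A: ✓ matches
  B. V·A: ✗ does not match
  C. H: ✓ matches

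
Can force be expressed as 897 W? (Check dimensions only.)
No

force has SI base units: kg * m / s^2
W does NOT reduce to kg * m / s^2; a valid unit for force would be e.g. N.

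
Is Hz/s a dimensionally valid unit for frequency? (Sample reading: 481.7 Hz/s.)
No

frequency has SI base units: 1 / s
Hz/s does NOT reduce to 1 / s; a valid unit for frequency would be e.g. Hz.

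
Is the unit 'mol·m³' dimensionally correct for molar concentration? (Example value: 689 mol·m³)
No

molar concentration has SI base units: mol / m^3
mol·m³ does NOT reduce to mol / m^3; a valid unit for molar concentration would be e.g. mol/m³.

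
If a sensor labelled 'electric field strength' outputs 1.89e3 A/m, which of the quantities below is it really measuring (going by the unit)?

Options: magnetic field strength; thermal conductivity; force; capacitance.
magnetic field strength

electric field strength should have units dimensionally equivalent to kg * m / (A * s^3) (e.g. V/m).
The given unit 'A/m' reduces to A / m. Of the listed options, that is the dimensionality of magnetic field strength.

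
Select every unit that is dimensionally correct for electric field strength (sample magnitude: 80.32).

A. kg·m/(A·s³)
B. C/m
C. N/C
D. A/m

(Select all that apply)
A, C

electric field strength has SI base units: kg * m / (A * s^3)

Checking each option against kg * m / (A * s^3):
  A. kg·m/(A·s³): ✓ matches
  B. C/m: ✗ does not match
  C. N/C: ✓ matches
  D. A/m: ✗ does not match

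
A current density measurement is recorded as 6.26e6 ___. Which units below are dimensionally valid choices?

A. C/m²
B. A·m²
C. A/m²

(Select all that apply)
C

current density has SI base units: A / m^2

Checking each option against A / m^2:
  A. C/m²: ✗ does not match
  B. A·m²: ✗ does not match
  C. A/m²: ✓ matches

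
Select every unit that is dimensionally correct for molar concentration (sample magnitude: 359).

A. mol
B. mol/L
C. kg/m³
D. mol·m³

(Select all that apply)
B

molar concentration has SI base units: mol / m^3

Checking each option against mol / m^3:
  A. mol: ✗ does not match
  B. mol/L: ✓ matches
  C. kg/m³: ✗ does not match
  D. mol·m³: ✗ does not match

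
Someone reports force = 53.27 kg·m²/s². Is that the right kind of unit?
No

force has SI base units: kg * m / s^2
kg·m²/s² does NOT reduce to kg * m / s^2; a valid unit for force would be e.g. N.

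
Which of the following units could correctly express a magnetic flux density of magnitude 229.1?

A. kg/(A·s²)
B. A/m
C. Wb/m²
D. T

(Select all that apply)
A, C, D

magnetic flux density has SI base units: kg / (A * s^2)

Checking each option against kg / (A * s^2):
  A. kg/(A·s²): ✓ matches
  B. A/m: ✗ does not match
  C. Wb/m²: ✓ matches
  D. T: ✓ matches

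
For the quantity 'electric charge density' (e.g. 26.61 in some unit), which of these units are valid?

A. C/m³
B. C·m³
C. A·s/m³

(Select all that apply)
A, C

electric charge density has SI base units: A * s / m^3

Checking each option against A * s / m^3:
  A. C/m³: ✓ matches
  B. C·m³: ✗ does not match
  C. A·s/m³: ✓ matches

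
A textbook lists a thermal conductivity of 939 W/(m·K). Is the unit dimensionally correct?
Yes

thermal conductivity has SI base units: kg * m / (s^3 * K)
W/(m·K) reduces to the same SI base units, so it is a valid unit for thermal conductivity.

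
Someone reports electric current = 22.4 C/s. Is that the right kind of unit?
Yes

electric current has SI base units: A
C/s reduces to the same SI base units, so it is a valid unit for electric current.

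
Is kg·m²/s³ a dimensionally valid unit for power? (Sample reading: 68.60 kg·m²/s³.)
Yes

power has SI base units: kg * m^2 / s^3
kg·m²/s³ reduces to the same SI base units, so it is a valid unit for power.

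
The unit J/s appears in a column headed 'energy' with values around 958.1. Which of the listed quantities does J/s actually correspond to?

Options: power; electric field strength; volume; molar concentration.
power

energy should have units dimensionally equivalent to kg * m^2 / s^2 (e.g. J).
The given unit 'J/s' reduces to kg * m^2 / s^3. Of the listed options, that is the dimensionality of power.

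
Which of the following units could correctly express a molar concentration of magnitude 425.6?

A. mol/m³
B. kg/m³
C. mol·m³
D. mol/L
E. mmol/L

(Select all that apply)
A, D, E

molar concentration has SI base units: mol / m^3

Checking each option against mol / m^3:
  A. mol/m³: ✓ matches
  B. kg/m³: ✗ does not match
  C. mol·m³: ✗ does not match
  D. mol/L: ✓ matches
  E. mmol/L: ✓ matches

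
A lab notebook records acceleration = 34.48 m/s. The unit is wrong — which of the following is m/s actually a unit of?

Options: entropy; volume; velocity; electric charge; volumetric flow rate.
velocity

acceleration should have units dimensionally equivalent to m / s^2 (e.g. m/s²).
The given unit 'm/s' reduces to m / s. Of the listed options, that is the dimensionality of velocity.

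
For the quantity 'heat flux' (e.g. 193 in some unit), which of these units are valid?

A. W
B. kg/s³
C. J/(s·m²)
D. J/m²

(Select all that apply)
B, C

heat flux has SI base units: kg / s^3

Checking each option against kg / s^3:
  A. W: ✗ does not match
  B. kg/s³: ✓ matches
  C. J/(s·m²): ✓ matches
  D. J/m²: ✗ does not match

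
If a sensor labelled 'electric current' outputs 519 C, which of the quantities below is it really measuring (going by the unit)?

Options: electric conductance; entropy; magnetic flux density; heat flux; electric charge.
electric charge

electric current should have units dimensionally equivalent to A (e.g. A).
The given unit 'C' reduces to A * s. Of the listed options, that is the dimensionality of electric charge.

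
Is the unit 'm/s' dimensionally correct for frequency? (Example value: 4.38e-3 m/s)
No

frequency has SI base units: 1 / s
m/s does NOT reduce to 1 / s; a valid unit for frequency would be e.g. Hz.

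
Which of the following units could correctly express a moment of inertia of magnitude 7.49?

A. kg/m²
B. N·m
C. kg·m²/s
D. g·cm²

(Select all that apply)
D

moment of inertia has SI base units: kg * m^2

Checking each option against kg * m^2:
  A. kg/m²: ✗ does not match
  B. N·m: ✗ does not match
  C. kg·m²/s: ✗ does not match
  D. g·cm²: ✓ matches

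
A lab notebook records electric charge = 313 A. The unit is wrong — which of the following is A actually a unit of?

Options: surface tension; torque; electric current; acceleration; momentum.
electric current

electric charge should have units dimensionally equivalent to A * s (e.g. C).
The given unit 'A' reduces to A. Of the listed options, that is the dimensionality of electric current.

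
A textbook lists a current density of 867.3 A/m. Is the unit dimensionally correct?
No

current density has SI base units: A / m^2
A/m does NOT reduce to A / m^2; a valid unit for current density would be e.g. A/m².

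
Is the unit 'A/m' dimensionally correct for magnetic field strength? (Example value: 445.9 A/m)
Yes

magnetic field strength has SI base units: A / m
A/m reduces to the same SI base units, so it is a valid unit for magnetic field strength.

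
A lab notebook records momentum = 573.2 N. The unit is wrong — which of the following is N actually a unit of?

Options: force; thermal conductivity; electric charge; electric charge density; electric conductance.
force

momentum should have units dimensionally equivalent to kg * m / s (e.g. kg·m/s).
The given unit 'N' reduces to kg * m / s^2. Of the listed options, that is the dimensionality of force.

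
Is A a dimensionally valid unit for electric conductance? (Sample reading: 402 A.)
No

electric conductance has SI base units: A^2 * s^3 / (kg * m^2)
A does NOT reduce to A^2 * s^3 / (kg * m^2); a valid unit for electric conductance would be e.g. S.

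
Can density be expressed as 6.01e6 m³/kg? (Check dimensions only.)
No

density has SI base units: kg / m^3
m³/kg does NOT reduce to kg / m^3; a valid unit for density would be e.g. kg/m³.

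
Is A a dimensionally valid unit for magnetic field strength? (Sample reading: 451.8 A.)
No

magnetic field strength has SI base units: A / m
A does NOT reduce to A / m; a valid unit for magnetic field strength would be e.g. A/m.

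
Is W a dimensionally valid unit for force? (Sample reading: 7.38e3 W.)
No

force has SI base units: kg * m / s^2
W does NOT reduce to kg * m / s^2; a valid unit for force would be e.g. N.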